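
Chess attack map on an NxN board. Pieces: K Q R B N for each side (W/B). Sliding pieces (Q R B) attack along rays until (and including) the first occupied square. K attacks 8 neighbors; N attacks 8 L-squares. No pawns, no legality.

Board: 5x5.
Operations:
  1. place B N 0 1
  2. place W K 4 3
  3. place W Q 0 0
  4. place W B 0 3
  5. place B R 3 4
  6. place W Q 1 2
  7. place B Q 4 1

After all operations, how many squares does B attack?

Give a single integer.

Answer: 18

Derivation:
Op 1: place BN@(0,1)
Op 2: place WK@(4,3)
Op 3: place WQ@(0,0)
Op 4: place WB@(0,3)
Op 5: place BR@(3,4)
Op 6: place WQ@(1,2)
Op 7: place BQ@(4,1)
Per-piece attacks for B:
  BN@(0,1): attacks (1,3) (2,2) (2,0)
  BR@(3,4): attacks (3,3) (3,2) (3,1) (3,0) (4,4) (2,4) (1,4) (0,4)
  BQ@(4,1): attacks (4,2) (4,3) (4,0) (3,1) (2,1) (1,1) (0,1) (3,2) (2,3) (1,4) (3,0) [ray(0,1) blocked at (4,3); ray(-1,0) blocked at (0,1)]
Union (18 distinct): (0,1) (0,4) (1,1) (1,3) (1,4) (2,0) (2,1) (2,2) (2,3) (2,4) (3,0) (3,1) (3,2) (3,3) (4,0) (4,2) (4,3) (4,4)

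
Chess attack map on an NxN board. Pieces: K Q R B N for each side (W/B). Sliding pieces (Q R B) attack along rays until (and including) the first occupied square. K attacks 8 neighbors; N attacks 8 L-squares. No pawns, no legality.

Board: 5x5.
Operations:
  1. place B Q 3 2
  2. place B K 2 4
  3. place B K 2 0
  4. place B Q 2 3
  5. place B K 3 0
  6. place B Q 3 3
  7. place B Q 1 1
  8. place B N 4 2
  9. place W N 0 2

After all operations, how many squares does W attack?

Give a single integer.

Answer: 4

Derivation:
Op 1: place BQ@(3,2)
Op 2: place BK@(2,4)
Op 3: place BK@(2,0)
Op 4: place BQ@(2,3)
Op 5: place BK@(3,0)
Op 6: place BQ@(3,3)
Op 7: place BQ@(1,1)
Op 8: place BN@(4,2)
Op 9: place WN@(0,2)
Per-piece attacks for W:
  WN@(0,2): attacks (1,4) (2,3) (1,0) (2,1)
Union (4 distinct): (1,0) (1,4) (2,1) (2,3)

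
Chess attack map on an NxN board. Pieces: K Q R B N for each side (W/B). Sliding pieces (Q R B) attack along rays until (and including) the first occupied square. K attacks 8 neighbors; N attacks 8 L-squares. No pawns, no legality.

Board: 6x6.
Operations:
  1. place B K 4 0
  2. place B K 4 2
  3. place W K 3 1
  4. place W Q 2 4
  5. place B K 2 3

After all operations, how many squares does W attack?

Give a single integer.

Answer: 20

Derivation:
Op 1: place BK@(4,0)
Op 2: place BK@(4,2)
Op 3: place WK@(3,1)
Op 4: place WQ@(2,4)
Op 5: place BK@(2,3)
Per-piece attacks for W:
  WQ@(2,4): attacks (2,5) (2,3) (3,4) (4,4) (5,4) (1,4) (0,4) (3,5) (3,3) (4,2) (1,5) (1,3) (0,2) [ray(0,-1) blocked at (2,3); ray(1,-1) blocked at (4,2)]
  WK@(3,1): attacks (3,2) (3,0) (4,1) (2,1) (4,2) (4,0) (2,2) (2,0)
Union (20 distinct): (0,2) (0,4) (1,3) (1,4) (1,5) (2,0) (2,1) (2,2) (2,3) (2,5) (3,0) (3,2) (3,3) (3,4) (3,5) (4,0) (4,1) (4,2) (4,4) (5,4)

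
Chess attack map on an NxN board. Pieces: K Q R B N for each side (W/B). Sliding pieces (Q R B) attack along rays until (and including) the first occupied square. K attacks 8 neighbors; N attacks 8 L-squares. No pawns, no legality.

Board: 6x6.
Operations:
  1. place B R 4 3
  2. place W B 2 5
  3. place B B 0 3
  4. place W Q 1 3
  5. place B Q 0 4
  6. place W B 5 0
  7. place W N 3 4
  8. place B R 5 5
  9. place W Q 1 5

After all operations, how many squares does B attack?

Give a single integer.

Op 1: place BR@(4,3)
Op 2: place WB@(2,5)
Op 3: place BB@(0,3)
Op 4: place WQ@(1,3)
Op 5: place BQ@(0,4)
Op 6: place WB@(5,0)
Op 7: place WN@(3,4)
Op 8: place BR@(5,5)
Op 9: place WQ@(1,5)
Per-piece attacks for B:
  BB@(0,3): attacks (1,4) (2,5) (1,2) (2,1) (3,0) [ray(1,1) blocked at (2,5)]
  BQ@(0,4): attacks (0,5) (0,3) (1,4) (2,4) (3,4) (1,5) (1,3) [ray(0,-1) blocked at (0,3); ray(1,0) blocked at (3,4); ray(1,1) blocked at (1,5); ray(1,-1) blocked at (1,3)]
  BR@(4,3): attacks (4,4) (4,5) (4,2) (4,1) (4,0) (5,3) (3,3) (2,3) (1,3) [ray(-1,0) blocked at (1,3)]
  BR@(5,5): attacks (5,4) (5,3) (5,2) (5,1) (5,0) (4,5) (3,5) (2,5) [ray(0,-1) blocked at (5,0); ray(-1,0) blocked at (2,5)]
Union (24 distinct): (0,3) (0,5) (1,2) (1,3) (1,4) (1,5) (2,1) (2,3) (2,4) (2,5) (3,0) (3,3) (3,4) (3,5) (4,0) (4,1) (4,2) (4,4) (4,5) (5,0) (5,1) (5,2) (5,3) (5,4)

Answer: 24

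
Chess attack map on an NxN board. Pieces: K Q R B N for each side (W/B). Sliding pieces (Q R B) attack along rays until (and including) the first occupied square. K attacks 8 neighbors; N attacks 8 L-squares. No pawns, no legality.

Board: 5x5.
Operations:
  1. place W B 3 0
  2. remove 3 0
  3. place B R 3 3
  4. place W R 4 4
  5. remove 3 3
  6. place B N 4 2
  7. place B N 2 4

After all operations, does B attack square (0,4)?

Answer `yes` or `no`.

Answer: no

Derivation:
Op 1: place WB@(3,0)
Op 2: remove (3,0)
Op 3: place BR@(3,3)
Op 4: place WR@(4,4)
Op 5: remove (3,3)
Op 6: place BN@(4,2)
Op 7: place BN@(2,4)
Per-piece attacks for B:
  BN@(2,4): attacks (3,2) (4,3) (1,2) (0,3)
  BN@(4,2): attacks (3,4) (2,3) (3,0) (2,1)
B attacks (0,4): no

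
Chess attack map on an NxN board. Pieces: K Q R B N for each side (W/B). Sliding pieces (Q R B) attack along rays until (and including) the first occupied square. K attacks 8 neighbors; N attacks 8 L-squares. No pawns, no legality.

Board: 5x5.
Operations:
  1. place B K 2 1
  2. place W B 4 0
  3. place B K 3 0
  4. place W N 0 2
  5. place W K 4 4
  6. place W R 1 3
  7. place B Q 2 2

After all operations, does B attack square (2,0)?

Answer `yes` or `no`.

Op 1: place BK@(2,1)
Op 2: place WB@(4,0)
Op 3: place BK@(3,0)
Op 4: place WN@(0,2)
Op 5: place WK@(4,4)
Op 6: place WR@(1,3)
Op 7: place BQ@(2,2)
Per-piece attacks for B:
  BK@(2,1): attacks (2,2) (2,0) (3,1) (1,1) (3,2) (3,0) (1,2) (1,0)
  BQ@(2,2): attacks (2,3) (2,4) (2,1) (3,2) (4,2) (1,2) (0,2) (3,3) (4,4) (3,1) (4,0) (1,3) (1,1) (0,0) [ray(0,-1) blocked at (2,1); ray(-1,0) blocked at (0,2); ray(1,1) blocked at (4,4); ray(1,-1) blocked at (4,0); ray(-1,1) blocked at (1,3)]
  BK@(3,0): attacks (3,1) (4,0) (2,0) (4,1) (2,1)
B attacks (2,0): yes

Answer: yes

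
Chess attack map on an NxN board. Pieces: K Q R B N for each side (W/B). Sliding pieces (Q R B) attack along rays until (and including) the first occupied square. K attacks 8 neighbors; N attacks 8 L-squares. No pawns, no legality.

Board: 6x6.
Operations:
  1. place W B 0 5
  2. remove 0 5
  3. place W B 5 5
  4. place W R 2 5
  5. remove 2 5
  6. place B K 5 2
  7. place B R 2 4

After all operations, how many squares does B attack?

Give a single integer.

Op 1: place WB@(0,5)
Op 2: remove (0,5)
Op 3: place WB@(5,5)
Op 4: place WR@(2,5)
Op 5: remove (2,5)
Op 6: place BK@(5,2)
Op 7: place BR@(2,4)
Per-piece attacks for B:
  BR@(2,4): attacks (2,5) (2,3) (2,2) (2,1) (2,0) (3,4) (4,4) (5,4) (1,4) (0,4)
  BK@(5,2): attacks (5,3) (5,1) (4,2) (4,3) (4,1)
Union (15 distinct): (0,4) (1,4) (2,0) (2,1) (2,2) (2,3) (2,5) (3,4) (4,1) (4,2) (4,3) (4,4) (5,1) (5,3) (5,4)

Answer: 15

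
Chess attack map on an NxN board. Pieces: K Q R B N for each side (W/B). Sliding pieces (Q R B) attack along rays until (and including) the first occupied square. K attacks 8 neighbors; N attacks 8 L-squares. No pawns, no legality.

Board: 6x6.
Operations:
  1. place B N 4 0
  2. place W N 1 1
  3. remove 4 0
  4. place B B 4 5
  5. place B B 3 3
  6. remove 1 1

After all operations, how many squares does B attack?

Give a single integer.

Answer: 14

Derivation:
Op 1: place BN@(4,0)
Op 2: place WN@(1,1)
Op 3: remove (4,0)
Op 4: place BB@(4,5)
Op 5: place BB@(3,3)
Op 6: remove (1,1)
Per-piece attacks for B:
  BB@(3,3): attacks (4,4) (5,5) (4,2) (5,1) (2,4) (1,5) (2,2) (1,1) (0,0)
  BB@(4,5): attacks (5,4) (3,4) (2,3) (1,2) (0,1)
Union (14 distinct): (0,0) (0,1) (1,1) (1,2) (1,5) (2,2) (2,3) (2,4) (3,4) (4,2) (4,4) (5,1) (5,4) (5,5)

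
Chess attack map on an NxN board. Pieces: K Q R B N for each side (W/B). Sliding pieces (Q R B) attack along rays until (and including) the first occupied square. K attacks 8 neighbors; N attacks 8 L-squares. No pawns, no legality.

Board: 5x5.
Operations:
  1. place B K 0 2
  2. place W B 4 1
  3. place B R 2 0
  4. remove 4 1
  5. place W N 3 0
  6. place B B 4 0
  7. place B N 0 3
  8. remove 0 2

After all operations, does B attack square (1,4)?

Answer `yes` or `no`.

Answer: no

Derivation:
Op 1: place BK@(0,2)
Op 2: place WB@(4,1)
Op 3: place BR@(2,0)
Op 4: remove (4,1)
Op 5: place WN@(3,0)
Op 6: place BB@(4,0)
Op 7: place BN@(0,3)
Op 8: remove (0,2)
Per-piece attacks for B:
  BN@(0,3): attacks (2,4) (1,1) (2,2)
  BR@(2,0): attacks (2,1) (2,2) (2,3) (2,4) (3,0) (1,0) (0,0) [ray(1,0) blocked at (3,0)]
  BB@(4,0): attacks (3,1) (2,2) (1,3) (0,4)
B attacks (1,4): no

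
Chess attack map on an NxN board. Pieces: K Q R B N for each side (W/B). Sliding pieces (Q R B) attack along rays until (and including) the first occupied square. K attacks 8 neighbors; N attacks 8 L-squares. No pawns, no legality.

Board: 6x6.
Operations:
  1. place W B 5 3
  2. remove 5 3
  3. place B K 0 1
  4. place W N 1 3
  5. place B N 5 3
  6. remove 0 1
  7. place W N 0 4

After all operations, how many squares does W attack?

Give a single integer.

Op 1: place WB@(5,3)
Op 2: remove (5,3)
Op 3: place BK@(0,1)
Op 4: place WN@(1,3)
Op 5: place BN@(5,3)
Op 6: remove (0,1)
Op 7: place WN@(0,4)
Per-piece attacks for W:
  WN@(0,4): attacks (2,5) (1,2) (2,3)
  WN@(1,3): attacks (2,5) (3,4) (0,5) (2,1) (3,2) (0,1)
Union (8 distinct): (0,1) (0,5) (1,2) (2,1) (2,3) (2,5) (3,2) (3,4)

Answer: 8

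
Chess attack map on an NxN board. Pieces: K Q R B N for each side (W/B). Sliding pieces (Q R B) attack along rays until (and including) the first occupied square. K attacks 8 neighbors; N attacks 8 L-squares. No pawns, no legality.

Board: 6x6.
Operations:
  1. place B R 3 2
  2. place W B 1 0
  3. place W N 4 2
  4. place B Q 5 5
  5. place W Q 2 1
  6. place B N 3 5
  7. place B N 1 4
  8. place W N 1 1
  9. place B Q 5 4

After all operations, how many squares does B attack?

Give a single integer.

Op 1: place BR@(3,2)
Op 2: place WB@(1,0)
Op 3: place WN@(4,2)
Op 4: place BQ@(5,5)
Op 5: place WQ@(2,1)
Op 6: place BN@(3,5)
Op 7: place BN@(1,4)
Op 8: place WN@(1,1)
Op 9: place BQ@(5,4)
Per-piece attacks for B:
  BN@(1,4): attacks (3,5) (2,2) (3,3) (0,2)
  BR@(3,2): attacks (3,3) (3,4) (3,5) (3,1) (3,0) (4,2) (2,2) (1,2) (0,2) [ray(0,1) blocked at (3,5); ray(1,0) blocked at (4,2)]
  BN@(3,5): attacks (4,3) (5,4) (2,3) (1,4)
  BQ@(5,4): attacks (5,5) (5,3) (5,2) (5,1) (5,0) (4,4) (3,4) (2,4) (1,4) (4,5) (4,3) (3,2) [ray(0,1) blocked at (5,5); ray(-1,0) blocked at (1,4); ray(-1,-1) blocked at (3,2)]
  BQ@(5,5): attacks (5,4) (4,5) (3,5) (4,4) (3,3) (2,2) (1,1) [ray(0,-1) blocked at (5,4); ray(-1,0) blocked at (3,5); ray(-1,-1) blocked at (1,1)]
Union (23 distinct): (0,2) (1,1) (1,2) (1,4) (2,2) (2,3) (2,4) (3,0) (3,1) (3,2) (3,3) (3,4) (3,5) (4,2) (4,3) (4,4) (4,5) (5,0) (5,1) (5,2) (5,3) (5,4) (5,5)

Answer: 23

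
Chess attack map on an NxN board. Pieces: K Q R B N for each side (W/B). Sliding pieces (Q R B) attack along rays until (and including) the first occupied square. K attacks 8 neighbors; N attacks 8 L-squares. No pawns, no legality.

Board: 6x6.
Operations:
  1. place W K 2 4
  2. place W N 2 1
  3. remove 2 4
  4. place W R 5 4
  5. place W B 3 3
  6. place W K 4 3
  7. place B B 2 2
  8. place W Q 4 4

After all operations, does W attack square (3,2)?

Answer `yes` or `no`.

Op 1: place WK@(2,4)
Op 2: place WN@(2,1)
Op 3: remove (2,4)
Op 4: place WR@(5,4)
Op 5: place WB@(3,3)
Op 6: place WK@(4,3)
Op 7: place BB@(2,2)
Op 8: place WQ@(4,4)
Per-piece attacks for W:
  WN@(2,1): attacks (3,3) (4,2) (1,3) (0,2) (4,0) (0,0)
  WB@(3,3): attacks (4,4) (4,2) (5,1) (2,4) (1,5) (2,2) [ray(1,1) blocked at (4,4); ray(-1,-1) blocked at (2,2)]
  WK@(4,3): attacks (4,4) (4,2) (5,3) (3,3) (5,4) (5,2) (3,4) (3,2)
  WQ@(4,4): attacks (4,5) (4,3) (5,4) (3,4) (2,4) (1,4) (0,4) (5,5) (5,3) (3,5) (3,3) [ray(0,-1) blocked at (4,3); ray(1,0) blocked at (5,4); ray(-1,-1) blocked at (3,3)]
  WR@(5,4): attacks (5,5) (5,3) (5,2) (5,1) (5,0) (4,4) [ray(-1,0) blocked at (4,4)]
W attacks (3,2): yes

Answer: yes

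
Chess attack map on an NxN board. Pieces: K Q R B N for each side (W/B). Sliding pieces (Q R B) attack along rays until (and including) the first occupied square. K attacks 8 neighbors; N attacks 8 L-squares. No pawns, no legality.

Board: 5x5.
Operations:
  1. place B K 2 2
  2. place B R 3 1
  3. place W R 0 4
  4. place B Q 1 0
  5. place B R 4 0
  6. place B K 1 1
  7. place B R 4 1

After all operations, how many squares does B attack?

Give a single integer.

Answer: 21

Derivation:
Op 1: place BK@(2,2)
Op 2: place BR@(3,1)
Op 3: place WR@(0,4)
Op 4: place BQ@(1,0)
Op 5: place BR@(4,0)
Op 6: place BK@(1,1)
Op 7: place BR@(4,1)
Per-piece attacks for B:
  BQ@(1,0): attacks (1,1) (2,0) (3,0) (4,0) (0,0) (2,1) (3,2) (4,3) (0,1) [ray(0,1) blocked at (1,1); ray(1,0) blocked at (4,0)]
  BK@(1,1): attacks (1,2) (1,0) (2,1) (0,1) (2,2) (2,0) (0,2) (0,0)
  BK@(2,2): attacks (2,3) (2,1) (3,2) (1,2) (3,3) (3,1) (1,3) (1,1)
  BR@(3,1): attacks (3,2) (3,3) (3,4) (3,0) (4,1) (2,1) (1,1) [ray(1,0) blocked at (4,1); ray(-1,0) blocked at (1,1)]
  BR@(4,0): attacks (4,1) (3,0) (2,0) (1,0) [ray(0,1) blocked at (4,1); ray(-1,0) blocked at (1,0)]
  BR@(4,1): attacks (4,2) (4,3) (4,4) (4,0) (3,1) [ray(0,-1) blocked at (4,0); ray(-1,0) blocked at (3,1)]
Union (21 distinct): (0,0) (0,1) (0,2) (1,0) (1,1) (1,2) (1,3) (2,0) (2,1) (2,2) (2,3) (3,0) (3,1) (3,2) (3,3) (3,4) (4,0) (4,1) (4,2) (4,3) (4,4)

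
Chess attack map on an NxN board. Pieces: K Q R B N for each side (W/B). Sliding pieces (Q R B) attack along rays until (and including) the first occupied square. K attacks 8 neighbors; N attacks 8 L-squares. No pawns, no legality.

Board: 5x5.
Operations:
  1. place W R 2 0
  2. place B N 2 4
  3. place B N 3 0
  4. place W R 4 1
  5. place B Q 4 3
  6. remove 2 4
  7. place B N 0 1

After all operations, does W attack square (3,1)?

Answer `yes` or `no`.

Op 1: place WR@(2,0)
Op 2: place BN@(2,4)
Op 3: place BN@(3,0)
Op 4: place WR@(4,1)
Op 5: place BQ@(4,3)
Op 6: remove (2,4)
Op 7: place BN@(0,1)
Per-piece attacks for W:
  WR@(2,0): attacks (2,1) (2,2) (2,3) (2,4) (3,0) (1,0) (0,0) [ray(1,0) blocked at (3,0)]
  WR@(4,1): attacks (4,2) (4,3) (4,0) (3,1) (2,1) (1,1) (0,1) [ray(0,1) blocked at (4,3); ray(-1,0) blocked at (0,1)]
W attacks (3,1): yes

Answer: yes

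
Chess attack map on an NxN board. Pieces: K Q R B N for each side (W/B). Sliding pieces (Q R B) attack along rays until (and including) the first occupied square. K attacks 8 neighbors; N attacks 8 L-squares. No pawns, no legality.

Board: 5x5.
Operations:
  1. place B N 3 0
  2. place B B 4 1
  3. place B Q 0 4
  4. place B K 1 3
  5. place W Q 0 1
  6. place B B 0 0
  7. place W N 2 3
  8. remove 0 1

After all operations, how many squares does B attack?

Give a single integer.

Answer: 18

Derivation:
Op 1: place BN@(3,0)
Op 2: place BB@(4,1)
Op 3: place BQ@(0,4)
Op 4: place BK@(1,3)
Op 5: place WQ@(0,1)
Op 6: place BB@(0,0)
Op 7: place WN@(2,3)
Op 8: remove (0,1)
Per-piece attacks for B:
  BB@(0,0): attacks (1,1) (2,2) (3,3) (4,4)
  BQ@(0,4): attacks (0,3) (0,2) (0,1) (0,0) (1,4) (2,4) (3,4) (4,4) (1,3) [ray(0,-1) blocked at (0,0); ray(1,-1) blocked at (1,3)]
  BK@(1,3): attacks (1,4) (1,2) (2,3) (0,3) (2,4) (2,2) (0,4) (0,2)
  BN@(3,0): attacks (4,2) (2,2) (1,1)
  BB@(4,1): attacks (3,2) (2,3) (3,0) [ray(-1,1) blocked at (2,3); ray(-1,-1) blocked at (3,0)]
Union (18 distinct): (0,0) (0,1) (0,2) (0,3) (0,4) (1,1) (1,2) (1,3) (1,4) (2,2) (2,3) (2,4) (3,0) (3,2) (3,3) (3,4) (4,2) (4,4)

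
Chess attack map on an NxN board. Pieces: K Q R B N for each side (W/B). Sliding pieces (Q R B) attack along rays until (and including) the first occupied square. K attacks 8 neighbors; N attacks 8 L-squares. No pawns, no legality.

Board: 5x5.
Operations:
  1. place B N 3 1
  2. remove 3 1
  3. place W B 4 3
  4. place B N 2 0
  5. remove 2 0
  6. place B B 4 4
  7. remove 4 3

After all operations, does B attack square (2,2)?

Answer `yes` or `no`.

Op 1: place BN@(3,1)
Op 2: remove (3,1)
Op 3: place WB@(4,3)
Op 4: place BN@(2,0)
Op 5: remove (2,0)
Op 6: place BB@(4,4)
Op 7: remove (4,3)
Per-piece attacks for B:
  BB@(4,4): attacks (3,3) (2,2) (1,1) (0,0)
B attacks (2,2): yes

Answer: yes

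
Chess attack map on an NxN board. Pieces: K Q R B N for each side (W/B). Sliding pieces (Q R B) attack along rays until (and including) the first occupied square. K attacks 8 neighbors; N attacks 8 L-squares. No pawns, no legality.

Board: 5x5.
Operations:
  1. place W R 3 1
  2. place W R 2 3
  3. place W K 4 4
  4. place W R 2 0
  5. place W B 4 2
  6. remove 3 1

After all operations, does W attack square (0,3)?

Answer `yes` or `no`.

Op 1: place WR@(3,1)
Op 2: place WR@(2,3)
Op 3: place WK@(4,4)
Op 4: place WR@(2,0)
Op 5: place WB@(4,2)
Op 6: remove (3,1)
Per-piece attacks for W:
  WR@(2,0): attacks (2,1) (2,2) (2,3) (3,0) (4,0) (1,0) (0,0) [ray(0,1) blocked at (2,3)]
  WR@(2,3): attacks (2,4) (2,2) (2,1) (2,0) (3,3) (4,3) (1,3) (0,3) [ray(0,-1) blocked at (2,0)]
  WB@(4,2): attacks (3,3) (2,4) (3,1) (2,0) [ray(-1,-1) blocked at (2,0)]
  WK@(4,4): attacks (4,3) (3,4) (3,3)
W attacks (0,3): yes

Answer: yes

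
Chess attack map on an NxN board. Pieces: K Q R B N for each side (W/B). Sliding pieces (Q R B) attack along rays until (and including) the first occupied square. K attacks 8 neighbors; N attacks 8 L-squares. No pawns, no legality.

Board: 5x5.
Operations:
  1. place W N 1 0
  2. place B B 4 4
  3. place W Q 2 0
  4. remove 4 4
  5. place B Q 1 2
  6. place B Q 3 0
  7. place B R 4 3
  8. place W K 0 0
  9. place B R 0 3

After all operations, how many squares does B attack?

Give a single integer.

Answer: 24

Derivation:
Op 1: place WN@(1,0)
Op 2: place BB@(4,4)
Op 3: place WQ@(2,0)
Op 4: remove (4,4)
Op 5: place BQ@(1,2)
Op 6: place BQ@(3,0)
Op 7: place BR@(4,3)
Op 8: place WK@(0,0)
Op 9: place BR@(0,3)
Per-piece attacks for B:
  BR@(0,3): attacks (0,4) (0,2) (0,1) (0,0) (1,3) (2,3) (3,3) (4,3) [ray(0,-1) blocked at (0,0); ray(1,0) blocked at (4,3)]
  BQ@(1,2): attacks (1,3) (1,4) (1,1) (1,0) (2,2) (3,2) (4,2) (0,2) (2,3) (3,4) (2,1) (3,0) (0,3) (0,1) [ray(0,-1) blocked at (1,0); ray(1,-1) blocked at (3,0); ray(-1,1) blocked at (0,3)]
  BQ@(3,0): attacks (3,1) (3,2) (3,3) (3,4) (4,0) (2,0) (4,1) (2,1) (1,2) [ray(-1,0) blocked at (2,0); ray(-1,1) blocked at (1,2)]
  BR@(4,3): attacks (4,4) (4,2) (4,1) (4,0) (3,3) (2,3) (1,3) (0,3) [ray(-1,0) blocked at (0,3)]
Union (24 distinct): (0,0) (0,1) (0,2) (0,3) (0,4) (1,0) (1,1) (1,2) (1,3) (1,4) (2,0) (2,1) (2,2) (2,3) (3,0) (3,1) (3,2) (3,3) (3,4) (4,0) (4,1) (4,2) (4,3) (4,4)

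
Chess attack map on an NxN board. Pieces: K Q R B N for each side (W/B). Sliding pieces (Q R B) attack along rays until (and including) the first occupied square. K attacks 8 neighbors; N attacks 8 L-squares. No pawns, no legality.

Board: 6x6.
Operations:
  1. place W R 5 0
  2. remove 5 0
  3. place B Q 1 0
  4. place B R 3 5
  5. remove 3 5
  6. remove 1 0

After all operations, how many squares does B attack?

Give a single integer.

Op 1: place WR@(5,0)
Op 2: remove (5,0)
Op 3: place BQ@(1,0)
Op 4: place BR@(3,5)
Op 5: remove (3,5)
Op 6: remove (1,0)
Per-piece attacks for B:
Union (0 distinct): (none)

Answer: 0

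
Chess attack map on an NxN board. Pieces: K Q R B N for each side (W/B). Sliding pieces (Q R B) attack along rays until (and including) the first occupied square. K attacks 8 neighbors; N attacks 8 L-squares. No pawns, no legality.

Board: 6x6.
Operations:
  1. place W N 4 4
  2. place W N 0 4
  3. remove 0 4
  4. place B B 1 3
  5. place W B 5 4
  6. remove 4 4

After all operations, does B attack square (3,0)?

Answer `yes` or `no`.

Op 1: place WN@(4,4)
Op 2: place WN@(0,4)
Op 3: remove (0,4)
Op 4: place BB@(1,3)
Op 5: place WB@(5,4)
Op 6: remove (4,4)
Per-piece attacks for B:
  BB@(1,3): attacks (2,4) (3,5) (2,2) (3,1) (4,0) (0,4) (0,2)
B attacks (3,0): no

Answer: no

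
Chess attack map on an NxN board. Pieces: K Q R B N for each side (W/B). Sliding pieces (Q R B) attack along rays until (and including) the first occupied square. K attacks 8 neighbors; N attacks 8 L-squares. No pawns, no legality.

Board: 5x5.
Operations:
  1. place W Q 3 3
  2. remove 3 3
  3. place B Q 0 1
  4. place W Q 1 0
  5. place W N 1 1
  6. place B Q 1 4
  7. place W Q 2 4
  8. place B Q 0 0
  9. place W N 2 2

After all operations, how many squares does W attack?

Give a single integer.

Op 1: place WQ@(3,3)
Op 2: remove (3,3)
Op 3: place BQ@(0,1)
Op 4: place WQ@(1,0)
Op 5: place WN@(1,1)
Op 6: place BQ@(1,4)
Op 7: place WQ@(2,4)
Op 8: place BQ@(0,0)
Op 9: place WN@(2,2)
Per-piece attacks for W:
  WQ@(1,0): attacks (1,1) (2,0) (3,0) (4,0) (0,0) (2,1) (3,2) (4,3) (0,1) [ray(0,1) blocked at (1,1); ray(-1,0) blocked at (0,0); ray(-1,1) blocked at (0,1)]
  WN@(1,1): attacks (2,3) (3,2) (0,3) (3,0)
  WN@(2,2): attacks (3,4) (4,3) (1,4) (0,3) (3,0) (4,1) (1,0) (0,1)
  WQ@(2,4): attacks (2,3) (2,2) (3,4) (4,4) (1,4) (3,3) (4,2) (1,3) (0,2) [ray(0,-1) blocked at (2,2); ray(-1,0) blocked at (1,4)]
Union (21 distinct): (0,0) (0,1) (0,2) (0,3) (1,0) (1,1) (1,3) (1,4) (2,0) (2,1) (2,2) (2,3) (3,0) (3,2) (3,3) (3,4) (4,0) (4,1) (4,2) (4,3) (4,4)

Answer: 21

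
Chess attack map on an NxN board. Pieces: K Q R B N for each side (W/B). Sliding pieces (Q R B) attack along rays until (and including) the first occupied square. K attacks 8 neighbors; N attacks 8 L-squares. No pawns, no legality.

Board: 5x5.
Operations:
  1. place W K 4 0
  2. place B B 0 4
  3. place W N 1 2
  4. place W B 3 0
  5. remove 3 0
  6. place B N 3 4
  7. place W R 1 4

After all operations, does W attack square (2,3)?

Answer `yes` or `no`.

Answer: no

Derivation:
Op 1: place WK@(4,0)
Op 2: place BB@(0,4)
Op 3: place WN@(1,2)
Op 4: place WB@(3,0)
Op 5: remove (3,0)
Op 6: place BN@(3,4)
Op 7: place WR@(1,4)
Per-piece attacks for W:
  WN@(1,2): attacks (2,4) (3,3) (0,4) (2,0) (3,1) (0,0)
  WR@(1,4): attacks (1,3) (1,2) (2,4) (3,4) (0,4) [ray(0,-1) blocked at (1,2); ray(1,0) blocked at (3,4); ray(-1,0) blocked at (0,4)]
  WK@(4,0): attacks (4,1) (3,0) (3,1)
W attacks (2,3): no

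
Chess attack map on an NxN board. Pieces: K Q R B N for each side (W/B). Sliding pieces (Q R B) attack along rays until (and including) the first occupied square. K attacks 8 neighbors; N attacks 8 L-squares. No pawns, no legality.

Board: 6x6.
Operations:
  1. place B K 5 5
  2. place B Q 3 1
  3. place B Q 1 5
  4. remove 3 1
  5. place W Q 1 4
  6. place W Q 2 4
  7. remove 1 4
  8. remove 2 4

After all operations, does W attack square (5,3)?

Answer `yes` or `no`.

Op 1: place BK@(5,5)
Op 2: place BQ@(3,1)
Op 3: place BQ@(1,5)
Op 4: remove (3,1)
Op 5: place WQ@(1,4)
Op 6: place WQ@(2,4)
Op 7: remove (1,4)
Op 8: remove (2,4)
Per-piece attacks for W:
W attacks (5,3): no

Answer: no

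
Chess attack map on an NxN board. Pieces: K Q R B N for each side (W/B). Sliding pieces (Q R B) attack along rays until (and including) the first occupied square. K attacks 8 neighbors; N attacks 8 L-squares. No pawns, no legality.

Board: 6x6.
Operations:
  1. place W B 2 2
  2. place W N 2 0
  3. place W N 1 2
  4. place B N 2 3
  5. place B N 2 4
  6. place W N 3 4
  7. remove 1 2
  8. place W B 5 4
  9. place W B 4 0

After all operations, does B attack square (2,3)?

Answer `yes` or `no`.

Op 1: place WB@(2,2)
Op 2: place WN@(2,0)
Op 3: place WN@(1,2)
Op 4: place BN@(2,3)
Op 5: place BN@(2,4)
Op 6: place WN@(3,4)
Op 7: remove (1,2)
Op 8: place WB@(5,4)
Op 9: place WB@(4,0)
Per-piece attacks for B:
  BN@(2,3): attacks (3,5) (4,4) (1,5) (0,4) (3,1) (4,2) (1,1) (0,2)
  BN@(2,4): attacks (4,5) (0,5) (3,2) (4,3) (1,2) (0,3)
B attacks (2,3): no

Answer: no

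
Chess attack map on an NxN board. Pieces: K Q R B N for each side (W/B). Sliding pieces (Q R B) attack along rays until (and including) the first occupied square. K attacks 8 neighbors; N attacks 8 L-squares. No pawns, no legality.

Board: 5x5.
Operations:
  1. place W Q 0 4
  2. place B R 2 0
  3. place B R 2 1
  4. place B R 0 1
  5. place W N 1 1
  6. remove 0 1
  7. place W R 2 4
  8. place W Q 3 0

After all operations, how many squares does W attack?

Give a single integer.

Op 1: place WQ@(0,4)
Op 2: place BR@(2,0)
Op 3: place BR@(2,1)
Op 4: place BR@(0,1)
Op 5: place WN@(1,1)
Op 6: remove (0,1)
Op 7: place WR@(2,4)
Op 8: place WQ@(3,0)
Per-piece attacks for W:
  WQ@(0,4): attacks (0,3) (0,2) (0,1) (0,0) (1,4) (2,4) (1,3) (2,2) (3,1) (4,0) [ray(1,0) blocked at (2,4)]
  WN@(1,1): attacks (2,3) (3,2) (0,3) (3,0)
  WR@(2,4): attacks (2,3) (2,2) (2,1) (3,4) (4,4) (1,4) (0,4) [ray(0,-1) blocked at (2,1); ray(-1,0) blocked at (0,4)]
  WQ@(3,0): attacks (3,1) (3,2) (3,3) (3,4) (4,0) (2,0) (4,1) (2,1) [ray(-1,0) blocked at (2,0); ray(-1,1) blocked at (2,1)]
Union (20 distinct): (0,0) (0,1) (0,2) (0,3) (0,4) (1,3) (1,4) (2,0) (2,1) (2,2) (2,3) (2,4) (3,0) (3,1) (3,2) (3,3) (3,4) (4,0) (4,1) (4,4)

Answer: 20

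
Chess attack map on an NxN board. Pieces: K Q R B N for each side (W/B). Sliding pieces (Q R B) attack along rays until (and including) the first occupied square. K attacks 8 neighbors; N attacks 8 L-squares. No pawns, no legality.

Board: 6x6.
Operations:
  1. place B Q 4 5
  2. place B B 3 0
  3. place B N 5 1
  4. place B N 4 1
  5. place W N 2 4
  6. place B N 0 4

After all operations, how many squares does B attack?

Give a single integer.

Answer: 22

Derivation:
Op 1: place BQ@(4,5)
Op 2: place BB@(3,0)
Op 3: place BN@(5,1)
Op 4: place BN@(4,1)
Op 5: place WN@(2,4)
Op 6: place BN@(0,4)
Per-piece attacks for B:
  BN@(0,4): attacks (2,5) (1,2) (2,3)
  BB@(3,0): attacks (4,1) (2,1) (1,2) (0,3) [ray(1,1) blocked at (4,1)]
  BN@(4,1): attacks (5,3) (3,3) (2,2) (2,0)
  BQ@(4,5): attacks (4,4) (4,3) (4,2) (4,1) (5,5) (3,5) (2,5) (1,5) (0,5) (5,4) (3,4) (2,3) (1,2) (0,1) [ray(0,-1) blocked at (4,1)]
  BN@(5,1): attacks (4,3) (3,2) (3,0)
Union (22 distinct): (0,1) (0,3) (0,5) (1,2) (1,5) (2,0) (2,1) (2,2) (2,3) (2,5) (3,0) (3,2) (3,3) (3,4) (3,5) (4,1) (4,2) (4,3) (4,4) (5,3) (5,4) (5,5)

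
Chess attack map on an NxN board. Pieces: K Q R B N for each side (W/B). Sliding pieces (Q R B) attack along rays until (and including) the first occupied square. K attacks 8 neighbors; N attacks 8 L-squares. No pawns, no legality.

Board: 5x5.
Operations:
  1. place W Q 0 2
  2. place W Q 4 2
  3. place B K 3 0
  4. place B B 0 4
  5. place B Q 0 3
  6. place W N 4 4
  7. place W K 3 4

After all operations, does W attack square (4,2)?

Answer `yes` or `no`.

Op 1: place WQ@(0,2)
Op 2: place WQ@(4,2)
Op 3: place BK@(3,0)
Op 4: place BB@(0,4)
Op 5: place BQ@(0,3)
Op 6: place WN@(4,4)
Op 7: place WK@(3,4)
Per-piece attacks for W:
  WQ@(0,2): attacks (0,3) (0,1) (0,0) (1,2) (2,2) (3,2) (4,2) (1,3) (2,4) (1,1) (2,0) [ray(0,1) blocked at (0,3); ray(1,0) blocked at (4,2)]
  WK@(3,4): attacks (3,3) (4,4) (2,4) (4,3) (2,3)
  WQ@(4,2): attacks (4,3) (4,4) (4,1) (4,0) (3,2) (2,2) (1,2) (0,2) (3,3) (2,4) (3,1) (2,0) [ray(0,1) blocked at (4,4); ray(-1,0) blocked at (0,2)]
  WN@(4,4): attacks (3,2) (2,3)
W attacks (4,2): yes

Answer: yes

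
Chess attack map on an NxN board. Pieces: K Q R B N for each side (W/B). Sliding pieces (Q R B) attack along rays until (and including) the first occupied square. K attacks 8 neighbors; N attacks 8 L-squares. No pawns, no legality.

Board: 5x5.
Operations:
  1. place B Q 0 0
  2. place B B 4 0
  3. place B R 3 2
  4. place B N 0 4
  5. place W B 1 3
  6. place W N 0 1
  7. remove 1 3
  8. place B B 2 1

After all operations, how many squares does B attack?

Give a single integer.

Op 1: place BQ@(0,0)
Op 2: place BB@(4,0)
Op 3: place BR@(3,2)
Op 4: place BN@(0,4)
Op 5: place WB@(1,3)
Op 6: place WN@(0,1)
Op 7: remove (1,3)
Op 8: place BB@(2,1)
Per-piece attacks for B:
  BQ@(0,0): attacks (0,1) (1,0) (2,0) (3,0) (4,0) (1,1) (2,2) (3,3) (4,4) [ray(0,1) blocked at (0,1); ray(1,0) blocked at (4,0)]
  BN@(0,4): attacks (1,2) (2,3)
  BB@(2,1): attacks (3,2) (3,0) (1,2) (0,3) (1,0) [ray(1,1) blocked at (3,2)]
  BR@(3,2): attacks (3,3) (3,4) (3,1) (3,0) (4,2) (2,2) (1,2) (0,2)
  BB@(4,0): attacks (3,1) (2,2) (1,3) (0,4) [ray(-1,1) blocked at (0,4)]
Union (19 distinct): (0,1) (0,2) (0,3) (0,4) (1,0) (1,1) (1,2) (1,3) (2,0) (2,2) (2,3) (3,0) (3,1) (3,2) (3,3) (3,4) (4,0) (4,2) (4,4)

Answer: 19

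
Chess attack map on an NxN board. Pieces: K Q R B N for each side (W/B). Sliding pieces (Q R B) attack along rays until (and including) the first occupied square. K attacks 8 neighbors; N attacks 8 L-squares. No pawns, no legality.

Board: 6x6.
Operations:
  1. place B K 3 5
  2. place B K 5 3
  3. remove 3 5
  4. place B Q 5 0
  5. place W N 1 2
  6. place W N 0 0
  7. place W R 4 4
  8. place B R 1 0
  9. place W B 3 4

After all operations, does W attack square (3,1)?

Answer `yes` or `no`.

Op 1: place BK@(3,5)
Op 2: place BK@(5,3)
Op 3: remove (3,5)
Op 4: place BQ@(5,0)
Op 5: place WN@(1,2)
Op 6: place WN@(0,0)
Op 7: place WR@(4,4)
Op 8: place BR@(1,0)
Op 9: place WB@(3,4)
Per-piece attacks for W:
  WN@(0,0): attacks (1,2) (2,1)
  WN@(1,2): attacks (2,4) (3,3) (0,4) (2,0) (3,1) (0,0)
  WB@(3,4): attacks (4,5) (4,3) (5,2) (2,5) (2,3) (1,2) [ray(-1,-1) blocked at (1,2)]
  WR@(4,4): attacks (4,5) (4,3) (4,2) (4,1) (4,0) (5,4) (3,4) [ray(-1,0) blocked at (3,4)]
W attacks (3,1): yes

Answer: yes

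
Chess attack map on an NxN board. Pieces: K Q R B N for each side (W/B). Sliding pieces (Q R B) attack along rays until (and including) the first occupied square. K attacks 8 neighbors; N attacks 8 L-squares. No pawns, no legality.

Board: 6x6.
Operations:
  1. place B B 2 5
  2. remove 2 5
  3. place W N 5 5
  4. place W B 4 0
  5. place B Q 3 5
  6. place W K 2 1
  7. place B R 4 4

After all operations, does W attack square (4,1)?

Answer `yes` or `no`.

Answer: no

Derivation:
Op 1: place BB@(2,5)
Op 2: remove (2,5)
Op 3: place WN@(5,5)
Op 4: place WB@(4,0)
Op 5: place BQ@(3,5)
Op 6: place WK@(2,1)
Op 7: place BR@(4,4)
Per-piece attacks for W:
  WK@(2,1): attacks (2,2) (2,0) (3,1) (1,1) (3,2) (3,0) (1,2) (1,0)
  WB@(4,0): attacks (5,1) (3,1) (2,2) (1,3) (0,4)
  WN@(5,5): attacks (4,3) (3,4)
W attacks (4,1): no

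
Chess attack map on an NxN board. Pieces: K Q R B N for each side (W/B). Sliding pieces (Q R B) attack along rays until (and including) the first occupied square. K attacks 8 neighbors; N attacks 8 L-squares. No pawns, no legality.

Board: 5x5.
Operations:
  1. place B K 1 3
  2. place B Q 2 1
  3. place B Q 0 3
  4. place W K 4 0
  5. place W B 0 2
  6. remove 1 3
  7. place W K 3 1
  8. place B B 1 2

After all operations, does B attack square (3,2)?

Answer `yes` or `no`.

Answer: yes

Derivation:
Op 1: place BK@(1,3)
Op 2: place BQ@(2,1)
Op 3: place BQ@(0,3)
Op 4: place WK@(4,0)
Op 5: place WB@(0,2)
Op 6: remove (1,3)
Op 7: place WK@(3,1)
Op 8: place BB@(1,2)
Per-piece attacks for B:
  BQ@(0,3): attacks (0,4) (0,2) (1,3) (2,3) (3,3) (4,3) (1,4) (1,2) [ray(0,-1) blocked at (0,2); ray(1,-1) blocked at (1,2)]
  BB@(1,2): attacks (2,3) (3,4) (2,1) (0,3) (0,1) [ray(1,-1) blocked at (2,1); ray(-1,1) blocked at (0,3)]
  BQ@(2,1): attacks (2,2) (2,3) (2,4) (2,0) (3,1) (1,1) (0,1) (3,2) (4,3) (3,0) (1,2) (1,0) [ray(1,0) blocked at (3,1); ray(-1,1) blocked at (1,2)]
B attacks (3,2): yes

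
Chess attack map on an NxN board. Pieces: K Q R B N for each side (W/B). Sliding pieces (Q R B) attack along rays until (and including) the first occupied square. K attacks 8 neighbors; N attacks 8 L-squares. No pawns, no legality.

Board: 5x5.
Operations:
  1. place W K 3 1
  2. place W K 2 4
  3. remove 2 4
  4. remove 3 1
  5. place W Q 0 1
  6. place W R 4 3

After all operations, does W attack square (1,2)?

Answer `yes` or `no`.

Op 1: place WK@(3,1)
Op 2: place WK@(2,4)
Op 3: remove (2,4)
Op 4: remove (3,1)
Op 5: place WQ@(0,1)
Op 6: place WR@(4,3)
Per-piece attacks for W:
  WQ@(0,1): attacks (0,2) (0,3) (0,4) (0,0) (1,1) (2,1) (3,1) (4,1) (1,2) (2,3) (3,4) (1,0)
  WR@(4,3): attacks (4,4) (4,2) (4,1) (4,0) (3,3) (2,3) (1,3) (0,3)
W attacks (1,2): yes

Answer: yes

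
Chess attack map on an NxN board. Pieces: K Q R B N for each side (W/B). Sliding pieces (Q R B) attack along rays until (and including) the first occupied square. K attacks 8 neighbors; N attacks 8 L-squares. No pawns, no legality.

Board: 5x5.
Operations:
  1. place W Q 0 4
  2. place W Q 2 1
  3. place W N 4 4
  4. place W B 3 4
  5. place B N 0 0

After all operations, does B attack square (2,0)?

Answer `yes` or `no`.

Answer: no

Derivation:
Op 1: place WQ@(0,4)
Op 2: place WQ@(2,1)
Op 3: place WN@(4,4)
Op 4: place WB@(3,4)
Op 5: place BN@(0,0)
Per-piece attacks for B:
  BN@(0,0): attacks (1,2) (2,1)
B attacks (2,0): no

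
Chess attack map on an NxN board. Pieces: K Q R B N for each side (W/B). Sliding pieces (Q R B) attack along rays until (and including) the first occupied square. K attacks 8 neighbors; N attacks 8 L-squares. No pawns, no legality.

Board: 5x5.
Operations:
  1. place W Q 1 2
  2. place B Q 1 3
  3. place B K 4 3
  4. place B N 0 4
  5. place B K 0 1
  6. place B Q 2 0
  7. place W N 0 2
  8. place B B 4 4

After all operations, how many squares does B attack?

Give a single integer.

Op 1: place WQ@(1,2)
Op 2: place BQ@(1,3)
Op 3: place BK@(4,3)
Op 4: place BN@(0,4)
Op 5: place BK@(0,1)
Op 6: place BQ@(2,0)
Op 7: place WN@(0,2)
Op 8: place BB@(4,4)
Per-piece attacks for B:
  BK@(0,1): attacks (0,2) (0,0) (1,1) (1,2) (1,0)
  BN@(0,4): attacks (1,2) (2,3)
  BQ@(1,3): attacks (1,4) (1,2) (2,3) (3,3) (4,3) (0,3) (2,4) (2,2) (3,1) (4,0) (0,4) (0,2) [ray(0,-1) blocked at (1,2); ray(1,0) blocked at (4,3); ray(-1,1) blocked at (0,4); ray(-1,-1) blocked at (0,2)]
  BQ@(2,0): attacks (2,1) (2,2) (2,3) (2,4) (3,0) (4,0) (1,0) (0,0) (3,1) (4,2) (1,1) (0,2) [ray(-1,1) blocked at (0,2)]
  BK@(4,3): attacks (4,4) (4,2) (3,3) (3,4) (3,2)
  BB@(4,4): attacks (3,3) (2,2) (1,1) (0,0)
Union (21 distinct): (0,0) (0,2) (0,3) (0,4) (1,0) (1,1) (1,2) (1,4) (2,1) (2,2) (2,3) (2,4) (3,0) (3,1) (3,2) (3,3) (3,4) (4,0) (4,2) (4,3) (4,4)

Answer: 21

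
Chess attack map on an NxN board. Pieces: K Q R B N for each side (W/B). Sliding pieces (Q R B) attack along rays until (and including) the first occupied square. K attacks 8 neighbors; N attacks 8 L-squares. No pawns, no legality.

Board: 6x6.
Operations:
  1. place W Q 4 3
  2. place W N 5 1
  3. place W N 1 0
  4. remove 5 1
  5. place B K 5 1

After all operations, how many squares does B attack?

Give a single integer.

Op 1: place WQ@(4,3)
Op 2: place WN@(5,1)
Op 3: place WN@(1,0)
Op 4: remove (5,1)
Op 5: place BK@(5,1)
Per-piece attacks for B:
  BK@(5,1): attacks (5,2) (5,0) (4,1) (4,2) (4,0)
Union (5 distinct): (4,0) (4,1) (4,2) (5,0) (5,2)

Answer: 5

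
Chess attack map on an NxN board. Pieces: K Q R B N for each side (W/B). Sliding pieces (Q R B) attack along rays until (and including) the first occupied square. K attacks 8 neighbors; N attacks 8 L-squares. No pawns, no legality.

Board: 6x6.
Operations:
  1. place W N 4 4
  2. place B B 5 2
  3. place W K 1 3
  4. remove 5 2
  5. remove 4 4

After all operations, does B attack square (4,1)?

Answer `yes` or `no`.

Answer: no

Derivation:
Op 1: place WN@(4,4)
Op 2: place BB@(5,2)
Op 3: place WK@(1,3)
Op 4: remove (5,2)
Op 5: remove (4,4)
Per-piece attacks for B:
B attacks (4,1): no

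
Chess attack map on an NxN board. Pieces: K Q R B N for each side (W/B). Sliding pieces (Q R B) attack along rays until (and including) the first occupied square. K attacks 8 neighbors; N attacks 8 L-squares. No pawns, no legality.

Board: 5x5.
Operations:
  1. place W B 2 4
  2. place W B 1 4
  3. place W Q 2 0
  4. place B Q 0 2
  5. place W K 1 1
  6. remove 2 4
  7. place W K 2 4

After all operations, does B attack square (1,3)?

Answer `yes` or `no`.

Answer: yes

Derivation:
Op 1: place WB@(2,4)
Op 2: place WB@(1,4)
Op 3: place WQ@(2,0)
Op 4: place BQ@(0,2)
Op 5: place WK@(1,1)
Op 6: remove (2,4)
Op 7: place WK@(2,4)
Per-piece attacks for B:
  BQ@(0,2): attacks (0,3) (0,4) (0,1) (0,0) (1,2) (2,2) (3,2) (4,2) (1,3) (2,4) (1,1) [ray(1,1) blocked at (2,4); ray(1,-1) blocked at (1,1)]
B attacks (1,3): yes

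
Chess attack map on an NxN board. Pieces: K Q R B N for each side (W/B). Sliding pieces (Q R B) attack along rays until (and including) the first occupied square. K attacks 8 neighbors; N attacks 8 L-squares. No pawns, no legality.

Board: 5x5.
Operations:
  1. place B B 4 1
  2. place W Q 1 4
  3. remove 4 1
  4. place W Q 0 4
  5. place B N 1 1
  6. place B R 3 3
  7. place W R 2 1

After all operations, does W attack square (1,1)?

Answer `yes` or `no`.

Answer: yes

Derivation:
Op 1: place BB@(4,1)
Op 2: place WQ@(1,4)
Op 3: remove (4,1)
Op 4: place WQ@(0,4)
Op 5: place BN@(1,1)
Op 6: place BR@(3,3)
Op 7: place WR@(2,1)
Per-piece attacks for W:
  WQ@(0,4): attacks (0,3) (0,2) (0,1) (0,0) (1,4) (1,3) (2,2) (3,1) (4,0) [ray(1,0) blocked at (1,4)]
  WQ@(1,4): attacks (1,3) (1,2) (1,1) (2,4) (3,4) (4,4) (0,4) (2,3) (3,2) (4,1) (0,3) [ray(0,-1) blocked at (1,1); ray(-1,0) blocked at (0,4)]
  WR@(2,1): attacks (2,2) (2,3) (2,4) (2,0) (3,1) (4,1) (1,1) [ray(-1,0) blocked at (1,1)]
W attacks (1,1): yes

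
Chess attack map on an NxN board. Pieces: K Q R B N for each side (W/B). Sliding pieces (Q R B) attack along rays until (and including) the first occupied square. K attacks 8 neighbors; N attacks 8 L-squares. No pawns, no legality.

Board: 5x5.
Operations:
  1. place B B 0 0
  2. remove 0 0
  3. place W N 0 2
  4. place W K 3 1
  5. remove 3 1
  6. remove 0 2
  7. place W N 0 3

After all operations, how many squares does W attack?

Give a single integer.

Op 1: place BB@(0,0)
Op 2: remove (0,0)
Op 3: place WN@(0,2)
Op 4: place WK@(3,1)
Op 5: remove (3,1)
Op 6: remove (0,2)
Op 7: place WN@(0,3)
Per-piece attacks for W:
  WN@(0,3): attacks (2,4) (1,1) (2,2)
Union (3 distinct): (1,1) (2,2) (2,4)

Answer: 3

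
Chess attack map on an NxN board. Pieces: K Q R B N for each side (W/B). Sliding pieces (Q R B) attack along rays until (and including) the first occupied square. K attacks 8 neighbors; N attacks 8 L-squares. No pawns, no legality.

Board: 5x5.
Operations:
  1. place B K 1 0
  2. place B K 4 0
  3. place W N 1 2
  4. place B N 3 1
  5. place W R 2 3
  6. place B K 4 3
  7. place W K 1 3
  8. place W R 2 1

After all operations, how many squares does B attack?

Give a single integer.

Op 1: place BK@(1,0)
Op 2: place BK@(4,0)
Op 3: place WN@(1,2)
Op 4: place BN@(3,1)
Op 5: place WR@(2,3)
Op 6: place BK@(4,3)
Op 7: place WK@(1,3)
Op 8: place WR@(2,1)
Per-piece attacks for B:
  BK@(1,0): attacks (1,1) (2,0) (0,0) (2,1) (0,1)
  BN@(3,1): attacks (4,3) (2,3) (1,2) (1,0)
  BK@(4,0): attacks (4,1) (3,0) (3,1)
  BK@(4,3): attacks (4,4) (4,2) (3,3) (3,4) (3,2)
Union (17 distinct): (0,0) (0,1) (1,0) (1,1) (1,2) (2,0) (2,1) (2,3) (3,0) (3,1) (3,2) (3,3) (3,4) (4,1) (4,2) (4,3) (4,4)

Answer: 17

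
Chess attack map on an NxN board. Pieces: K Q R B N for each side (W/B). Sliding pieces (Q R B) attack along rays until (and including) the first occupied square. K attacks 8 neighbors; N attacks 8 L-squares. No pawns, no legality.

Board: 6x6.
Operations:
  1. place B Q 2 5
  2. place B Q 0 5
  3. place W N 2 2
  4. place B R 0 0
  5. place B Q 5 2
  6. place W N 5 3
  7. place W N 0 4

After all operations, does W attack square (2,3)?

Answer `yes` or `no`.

Answer: yes

Derivation:
Op 1: place BQ@(2,5)
Op 2: place BQ@(0,5)
Op 3: place WN@(2,2)
Op 4: place BR@(0,0)
Op 5: place BQ@(5,2)
Op 6: place WN@(5,3)
Op 7: place WN@(0,4)
Per-piece attacks for W:
  WN@(0,4): attacks (2,5) (1,2) (2,3)
  WN@(2,2): attacks (3,4) (4,3) (1,4) (0,3) (3,0) (4,1) (1,0) (0,1)
  WN@(5,3): attacks (4,5) (3,4) (4,1) (3,2)
W attacks (2,3): yes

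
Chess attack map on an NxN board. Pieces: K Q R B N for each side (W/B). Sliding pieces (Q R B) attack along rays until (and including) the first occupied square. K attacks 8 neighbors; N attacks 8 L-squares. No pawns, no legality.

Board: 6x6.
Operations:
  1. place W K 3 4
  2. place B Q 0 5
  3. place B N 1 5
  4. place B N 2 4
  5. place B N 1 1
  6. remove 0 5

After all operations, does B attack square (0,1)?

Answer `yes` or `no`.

Answer: no

Derivation:
Op 1: place WK@(3,4)
Op 2: place BQ@(0,5)
Op 3: place BN@(1,5)
Op 4: place BN@(2,4)
Op 5: place BN@(1,1)
Op 6: remove (0,5)
Per-piece attacks for B:
  BN@(1,1): attacks (2,3) (3,2) (0,3) (3,0)
  BN@(1,5): attacks (2,3) (3,4) (0,3)
  BN@(2,4): attacks (4,5) (0,5) (3,2) (4,3) (1,2) (0,3)
B attacks (0,1): no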